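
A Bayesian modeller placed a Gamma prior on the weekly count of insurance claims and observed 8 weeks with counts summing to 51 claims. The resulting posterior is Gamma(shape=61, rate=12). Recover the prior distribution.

Gamma(shape=10, rate=4)

Gamma–Poisson conjugacy: posterior shape = α + Σxᵢ, posterior rate = β + n.
So α = 61 − 51 = 10 and β = 12 − 8 = 4.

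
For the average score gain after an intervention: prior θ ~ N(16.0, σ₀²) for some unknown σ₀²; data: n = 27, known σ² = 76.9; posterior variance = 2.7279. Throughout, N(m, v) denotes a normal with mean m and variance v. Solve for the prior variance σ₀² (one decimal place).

For the Normal–Normal model with known σ², precisions add: τ_n = τ₀ + n/σ².
So 1/σ₀² = 1/2.7279 − 27/76.9 = 0.366582 − 0.351105 = 0.015477.
Hence σ₀² = 1/0.015477 ≈ 64.6.

σ₀² = 64.6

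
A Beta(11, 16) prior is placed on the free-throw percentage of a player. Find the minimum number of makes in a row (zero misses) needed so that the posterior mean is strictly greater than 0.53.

k = 8

After k makes and 0 misses the posterior is Beta(11+k, 16), with mean (11+k)/(11+16+k).
Set (11+k)/(27+k) > 0.53 and solve: k > (0.53·27 − 11)/(1 − 0.53) = 7.043.
The smallest integer exceeding 7.043 is 8.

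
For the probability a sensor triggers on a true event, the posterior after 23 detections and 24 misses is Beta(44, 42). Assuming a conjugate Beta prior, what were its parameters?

Under Beta–binomial conjugacy the posterior parameters are (a+s, b+f).
So a = 44 − 23 = 21 and b = 42 − 24 = 18.

Beta(21, 18)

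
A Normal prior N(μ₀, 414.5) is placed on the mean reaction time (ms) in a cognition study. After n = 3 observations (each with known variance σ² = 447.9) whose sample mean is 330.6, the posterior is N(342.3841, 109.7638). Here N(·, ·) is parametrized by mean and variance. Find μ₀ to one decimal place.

With known observation variance, the Normal–Normal posterior has precision τ_n = τ₀ + n/σ² and mean μ_n = (τ₀μ₀ + (n/σ²)x̄)/τ_n.
Here τ₀ = 1/414.5 = 0.002413 and τ_data = 3/447.9 = 0.006698, so τ_n = 0.009111.
Rearranging for μ₀: μ₀ = (μ_n·τ_n − τ_data·x̄)/τ₀ = (342.3841·0.009111 − 0.006698·330.6) / 0.002413 = 0.905103/0.002413 ≈ 375.1.

μ₀ = 375.1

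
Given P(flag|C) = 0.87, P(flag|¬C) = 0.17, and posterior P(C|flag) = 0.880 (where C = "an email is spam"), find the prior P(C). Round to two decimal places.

P(C) = 0.59

In odds form, posterior odds = prior odds × likelihood ratio, so prior odds = posterior odds ÷ LR.
Posterior odds = 0.880/(1−0.880) = 7.3333. LR = 0.87/0.17 = 5.1176.
Prior odds = 7.3333/5.1176 = 1.4330, so P(C) = 1.4330/(1+1.4330) ≈ 0.59.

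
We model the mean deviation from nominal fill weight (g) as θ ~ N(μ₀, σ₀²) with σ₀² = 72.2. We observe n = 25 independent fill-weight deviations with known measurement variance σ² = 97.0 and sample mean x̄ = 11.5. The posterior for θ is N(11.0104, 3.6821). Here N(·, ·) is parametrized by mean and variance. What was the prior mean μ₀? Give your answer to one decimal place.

μ₀ = 1.9

With known observation variance, the Normal–Normal posterior has precision τ_n = τ₀ + n/σ² and mean μ_n = (τ₀μ₀ + (n/σ²)x̄)/τ_n.
Here τ₀ = 1/72.2 = 0.013850 and τ_data = 25/97.0 = 0.257732, so τ_n = 0.271582.
Rearranging for μ₀: μ₀ = (μ_n·τ_n − τ_data·x̄)/τ₀ = (11.0104·0.271582 − 0.257732·11.5) / 0.013850 = 0.026308/0.013850 ≈ 1.9.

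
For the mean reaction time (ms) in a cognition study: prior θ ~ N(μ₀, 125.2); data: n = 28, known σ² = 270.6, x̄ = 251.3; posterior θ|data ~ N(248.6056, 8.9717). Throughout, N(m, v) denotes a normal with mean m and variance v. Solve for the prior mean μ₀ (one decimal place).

μ₀ = 213.7

The posterior mean is a precision-weighted average: μ_n = (τ₀μ₀ + τ_data·x̄)/(τ₀+τ_data), with τ₀=1/σ₀² and τ_data=n/σ².
Here τ₀ = 1/125.2 = 0.007987 and τ_data = 28/270.6 = 0.103474, so τ_n = 0.111461.
Rearranging for μ₀: μ₀ = (μ_n·τ_n − τ_data·x̄)/τ₀ = (248.6056·0.111461 − 0.103474·251.3) / 0.007987 = 1.706813/0.007987 ≈ 213.7.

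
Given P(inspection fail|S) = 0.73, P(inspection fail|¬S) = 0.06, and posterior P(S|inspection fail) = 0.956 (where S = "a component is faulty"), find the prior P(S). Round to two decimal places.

P(S) = 0.64

In odds form, posterior odds = prior odds × likelihood ratio, so prior odds = posterior odds ÷ LR.
Posterior odds = 0.956/(1−0.956) = 21.7273. LR = 0.73/0.06 = 12.1667.
Prior odds = 21.7273/12.1667 = 1.7858, so P(S) = 1.7858/(1+1.7858) ≈ 0.64.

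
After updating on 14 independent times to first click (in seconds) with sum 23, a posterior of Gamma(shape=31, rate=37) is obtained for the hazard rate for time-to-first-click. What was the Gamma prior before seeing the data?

For an exponential likelihood with a Gamma(α, β) prior on the rate, n observations with total T give posterior Gamma(α+n, β+T).
So α = 31 − 14 = 17 and β = 37 − 23 = 14.

Gamma(shape=17, rate=14)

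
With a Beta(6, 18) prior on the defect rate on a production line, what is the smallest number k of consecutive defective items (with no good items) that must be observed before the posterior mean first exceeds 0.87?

k = 115

After k defective items and 0 good items the posterior is Beta(6+k, 18), with mean (6+k)/(6+18+k).
Set (6+k)/(24+k) > 0.87 and solve: k > (0.87·24 − 6)/(1 − 0.87) = 114.462.
The smallest integer exceeding 114.462 is 115, and checking k=115: (121)/(139) = 0.8705 > 0.87.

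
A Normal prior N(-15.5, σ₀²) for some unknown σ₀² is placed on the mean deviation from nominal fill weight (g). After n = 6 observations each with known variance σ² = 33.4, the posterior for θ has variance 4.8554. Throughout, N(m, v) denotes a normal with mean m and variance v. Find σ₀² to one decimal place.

For the Normal–Normal model with known σ², precisions add: τ_n = τ₀ + n/σ².
So 1/σ₀² = 1/4.8554 − 6/33.4 = 0.205956 − 0.179641 = 0.026315.
Hence σ₀² = 1/0.026315 ≈ 38.0.

σ₀² = 38.0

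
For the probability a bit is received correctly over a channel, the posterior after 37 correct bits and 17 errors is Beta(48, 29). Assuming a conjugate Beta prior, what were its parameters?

A Beta(a, b) prior with s successes and f failures in binomial data gives a Beta(a+s, b+f) posterior.
So a = 48 − 37 = 11 and b = 29 − 17 = 12.

Beta(11, 12)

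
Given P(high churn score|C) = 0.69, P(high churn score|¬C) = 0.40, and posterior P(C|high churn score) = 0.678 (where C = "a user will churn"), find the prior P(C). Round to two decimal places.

P(C) = 0.55

In odds form, posterior odds = prior odds × likelihood ratio, so prior odds = posterior odds ÷ LR.
Posterior odds = 0.678/(1−0.678) = 2.1056. LR = 0.69/0.40 = 1.7250.
Prior odds = 2.1056/1.7250 = 1.2206, so P(C) = 1.2206/(1+1.2206) ≈ 0.55.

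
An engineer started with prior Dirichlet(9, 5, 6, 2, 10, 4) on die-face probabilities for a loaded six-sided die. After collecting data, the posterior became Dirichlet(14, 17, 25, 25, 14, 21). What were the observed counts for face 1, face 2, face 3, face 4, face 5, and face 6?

For a Dirichlet(α) prior with multinomial counts c, the posterior is Dirichlet(α + c) componentwise.
Counts are posterior − prior componentwise: 14−9=5, 17−5=12, 25−6=19, 25−2=23, 14−10=4, 21−4=17.

counts (5, 12, 19, 23, 4, 17)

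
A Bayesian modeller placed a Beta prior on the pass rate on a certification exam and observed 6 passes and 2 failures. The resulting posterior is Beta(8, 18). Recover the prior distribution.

Beta is conjugate to the binomial likelihood: posterior = Beta(a+s, b+f).
Subtract the data counts: 8−6=2, 18−2=16.

Beta(2, 16)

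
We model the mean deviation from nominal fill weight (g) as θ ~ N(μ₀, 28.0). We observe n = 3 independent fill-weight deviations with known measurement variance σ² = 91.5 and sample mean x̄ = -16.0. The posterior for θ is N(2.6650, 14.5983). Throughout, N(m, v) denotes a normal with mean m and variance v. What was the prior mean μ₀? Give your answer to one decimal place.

The posterior mean is a precision-weighted average: μ_n = (τ₀μ₀ + τ_data·x̄)/(τ₀+τ_data), with τ₀=1/σ₀² and τ_data=n/σ².
Here τ₀ = 1/28.0 = 0.035714 and τ_data = 3/91.5 = 0.032787, so τ_n = 0.068501.
Rearranging for μ₀: μ₀ = (μ_n·τ_n − τ_data·x̄)/τ₀ = (2.6650·0.068501 − 0.032787·-16.0) / 0.035714 = 0.707147/0.035714 ≈ 19.8.

μ₀ = 19.8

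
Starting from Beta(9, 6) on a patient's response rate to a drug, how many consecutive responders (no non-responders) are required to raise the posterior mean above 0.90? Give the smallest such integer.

k = 46

After k responders and 0 non-responders the posterior is Beta(9+k, 6), with mean (9+k)/(9+6+k).
Set (9+k)/(15+k) > 0.90 and solve: k > (0.90·15 − 9)/(1 − 0.90) = 45.000.
The smallest integer exceeding 45.000 is 46.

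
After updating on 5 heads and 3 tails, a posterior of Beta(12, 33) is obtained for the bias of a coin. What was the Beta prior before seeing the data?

Beta is conjugate to the binomial likelihood: posterior = Beta(a+s, b+f).
Subtract the data counts: 12−5=7, 33−3=30.

Beta(7, 30)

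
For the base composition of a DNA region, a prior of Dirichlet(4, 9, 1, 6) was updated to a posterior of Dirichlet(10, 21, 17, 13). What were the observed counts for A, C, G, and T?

counts (6, 12, 16, 7)

For a Dirichlet(α) prior with multinomial counts c, the posterior is Dirichlet(α + c) componentwise.
Counts are posterior − prior componentwise: 10−4=6, 21−9=12, 17−1=16, 13−6=7.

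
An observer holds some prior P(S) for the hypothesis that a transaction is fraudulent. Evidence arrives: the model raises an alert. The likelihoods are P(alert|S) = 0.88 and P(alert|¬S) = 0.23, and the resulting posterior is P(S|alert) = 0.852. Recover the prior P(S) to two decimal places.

In odds form, posterior odds = prior odds × likelihood ratio, so prior odds = posterior odds ÷ LR.
Posterior odds = 0.852/(1−0.852) = 5.7568. LR = 0.88/0.23 = 3.8261.
Prior odds = 5.7568/3.8261 = 1.5046, so P(S) = 1.5046/(1+1.5046) ≈ 0.60.

P(S) = 0.60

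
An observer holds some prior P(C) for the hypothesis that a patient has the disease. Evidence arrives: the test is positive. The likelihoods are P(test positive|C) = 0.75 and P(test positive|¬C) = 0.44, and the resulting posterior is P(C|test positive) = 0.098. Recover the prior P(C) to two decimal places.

P(C) = 0.06

Bayes' rule in odds form gives O(C|E) = O(C)·[P(E|C)/P(E|¬C)], hence O(C) = O(C|E)/LR.
Posterior odds = 0.098/(1−0.098) = 0.1086. LR = 0.75/0.44 = 1.7045.
Prior odds = 0.1086/1.7045 = 0.0637, so P(C) = 0.0637/(1+0.0637) ≈ 0.06.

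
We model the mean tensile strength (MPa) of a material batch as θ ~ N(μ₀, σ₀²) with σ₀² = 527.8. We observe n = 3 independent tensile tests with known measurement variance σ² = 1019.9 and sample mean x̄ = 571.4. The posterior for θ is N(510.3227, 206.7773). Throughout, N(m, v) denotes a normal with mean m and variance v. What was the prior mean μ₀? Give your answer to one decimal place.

The posterior mean is a precision-weighted average: μ_n = (τ₀μ₀ + τ_data·x̄)/(τ₀+τ_data), with τ₀=1/σ₀² and τ_data=n/σ².
Here τ₀ = 1/527.8 = 0.001895 and τ_data = 3/1019.9 = 0.002941, so τ_n = 0.004836.
Rearranging for μ₀: μ₀ = (μ_n·τ_n − τ_data·x̄)/τ₀ = (510.3227·0.004836 − 0.002941·571.4) / 0.001895 = 0.787433/0.001895 ≈ 415.5.

μ₀ = 415.5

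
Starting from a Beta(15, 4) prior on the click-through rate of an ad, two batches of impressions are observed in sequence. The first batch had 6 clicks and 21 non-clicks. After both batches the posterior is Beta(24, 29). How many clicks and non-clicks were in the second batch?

Because Beta–binomial updating is additive in the counts, the combined data contributed (α_post−α_prior, β_post−β_prior) successes and failures.
Total across both batches: 24−15=9 clicks, 29−4=25 non-clicks.
Subtract the first batch: 9−6=3 clicks and 25−21=4 non-clicks.

3 clicks and 4 non-clicks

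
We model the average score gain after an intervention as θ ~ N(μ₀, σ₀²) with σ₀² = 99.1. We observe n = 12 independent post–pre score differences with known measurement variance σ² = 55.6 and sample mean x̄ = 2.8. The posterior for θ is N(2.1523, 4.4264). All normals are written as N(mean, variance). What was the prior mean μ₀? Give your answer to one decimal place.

The posterior mean is a precision-weighted average: μ_n = (τ₀μ₀ + τ_data·x̄)/(τ₀+τ_data), with τ₀=1/σ₀² and τ_data=n/σ².
Here τ₀ = 1/99.1 = 0.010091 and τ_data = 12/55.6 = 0.215827, so τ_n = 0.225918.
Rearranging for μ₀: μ₀ = (μ_n·τ_n − τ_data·x̄)/τ₀ = (2.1523·0.225918 − 0.215827·2.8) / 0.010091 = -0.118072/0.010091 ≈ -11.7.

μ₀ = -11.7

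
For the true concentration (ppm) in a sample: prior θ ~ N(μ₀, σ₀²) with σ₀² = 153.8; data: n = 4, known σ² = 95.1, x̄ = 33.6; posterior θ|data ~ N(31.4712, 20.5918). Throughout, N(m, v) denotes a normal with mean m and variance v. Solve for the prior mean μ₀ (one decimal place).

With known observation variance, the Normal–Normal posterior has precision τ_n = τ₀ + n/σ² and mean μ_n = (τ₀μ₀ + (n/σ²)x̄)/τ_n.
Here τ₀ = 1/153.8 = 0.006502 and τ_data = 4/95.1 = 0.042061, so τ_n = 0.048563.
Rearranging for μ₀: μ₀ = (μ_n·τ_n − τ_data·x̄)/τ₀ = (31.4712·0.048563 − 0.042061·33.6) / 0.006502 = 0.115086/0.006502 ≈ 17.7.

μ₀ = 17.7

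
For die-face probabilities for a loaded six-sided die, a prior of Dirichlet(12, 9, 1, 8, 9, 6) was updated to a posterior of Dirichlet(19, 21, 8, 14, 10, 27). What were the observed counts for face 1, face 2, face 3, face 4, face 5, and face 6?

counts (7, 12, 7, 6, 1, 21)

For a Dirichlet(α) prior with multinomial counts c, the posterior is Dirichlet(α + c) componentwise.
Counts are posterior − prior componentwise: 19−12=7, 21−9=12, 8−1=7, 14−8=6, 10−9=1, 27−6=21.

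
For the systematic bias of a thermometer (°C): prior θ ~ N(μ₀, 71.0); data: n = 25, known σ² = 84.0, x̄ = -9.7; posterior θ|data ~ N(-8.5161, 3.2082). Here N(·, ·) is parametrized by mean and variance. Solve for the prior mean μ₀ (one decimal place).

With known observation variance, the Normal–Normal posterior has precision τ_n = τ₀ + n/σ² and mean μ_n = (τ₀μ₀ + (n/σ²)x̄)/τ_n.
Here τ₀ = 1/71.0 = 0.014085 and τ_data = 25/84.0 = 0.297619, so τ_n = 0.311704.
Rearranging for μ₀: μ₀ = (μ_n·τ_n − τ_data·x̄)/τ₀ = (-8.5161·0.311704 − 0.297619·-9.7) / 0.014085 = 0.232402/0.014085 ≈ 16.5.

μ₀ = 16.5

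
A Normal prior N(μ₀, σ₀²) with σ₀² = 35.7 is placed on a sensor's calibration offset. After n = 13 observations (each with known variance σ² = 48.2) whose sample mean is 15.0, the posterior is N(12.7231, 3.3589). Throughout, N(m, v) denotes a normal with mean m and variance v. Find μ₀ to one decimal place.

μ₀ = -9.2

The posterior mean is a precision-weighted average: μ_n = (τ₀μ₀ + τ_data·x̄)/(τ₀+τ_data), with τ₀=1/σ₀² and τ_data=n/σ².
Here τ₀ = 1/35.7 = 0.028011 and τ_data = 13/48.2 = 0.269710, so τ_n = 0.297721.
Rearranging for μ₀: μ₀ = (μ_n·τ_n − τ_data·x̄)/τ₀ = (12.7231·0.297721 − 0.269710·15.0) / 0.028011 = -0.257716/0.028011 ≈ -9.2.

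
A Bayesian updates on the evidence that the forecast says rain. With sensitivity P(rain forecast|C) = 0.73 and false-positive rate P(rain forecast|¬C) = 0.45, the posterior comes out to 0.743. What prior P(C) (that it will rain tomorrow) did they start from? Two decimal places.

P(C) = 0.64

Bayes' rule in odds form gives O(C|E) = O(C)·[P(E|C)/P(E|¬C)], hence O(C) = O(C|E)/LR.
Posterior odds = 0.743/(1−0.743) = 2.8911. LR = 0.73/0.45 = 1.6222.
Prior odds = 2.8911/1.6222 = 1.7822, so P(C) = 1.7822/(1+1.7822) ≈ 0.64.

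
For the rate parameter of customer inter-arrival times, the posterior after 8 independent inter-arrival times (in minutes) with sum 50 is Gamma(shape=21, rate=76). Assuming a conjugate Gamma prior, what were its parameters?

Gamma(shape=13, rate=26)

Gamma–exponential conjugacy: posterior shape = α + n, posterior rate = β + Σtᵢ.
So α = 21 − 8 = 13 and β = 76 − 50 = 26.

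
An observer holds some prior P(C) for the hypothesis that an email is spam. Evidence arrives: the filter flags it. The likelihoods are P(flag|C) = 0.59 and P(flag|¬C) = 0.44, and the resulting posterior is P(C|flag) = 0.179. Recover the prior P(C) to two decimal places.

In odds form, posterior odds = prior odds × likelihood ratio, so prior odds = posterior odds ÷ LR.
Posterior odds = 0.179/(1−0.179) = 0.2180. LR = 0.59/0.44 = 1.3409.
Prior odds = 0.2180/1.3409 = 0.1626, so P(C) = 0.1626/(1+0.1626) ≈ 0.14.

P(C) = 0.14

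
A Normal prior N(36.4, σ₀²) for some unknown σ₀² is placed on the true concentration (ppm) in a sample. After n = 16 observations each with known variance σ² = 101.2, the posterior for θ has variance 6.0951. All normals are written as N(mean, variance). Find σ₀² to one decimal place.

For the Normal–Normal model with known σ², precisions add: τ_n = τ₀ + n/σ².
So 1/σ₀² = 1/6.0951 − 16/101.2 = 0.164066 − 0.158103 = 0.005963.
Hence σ₀² = 1/0.005963 ≈ 167.7.

σ₀² = 167.7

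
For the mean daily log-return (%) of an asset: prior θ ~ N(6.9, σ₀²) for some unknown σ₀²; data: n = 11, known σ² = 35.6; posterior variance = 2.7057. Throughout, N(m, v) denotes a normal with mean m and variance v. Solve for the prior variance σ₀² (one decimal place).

σ₀² = 16.5

For the Normal–Normal model with known σ², precisions add: τ_n = τ₀ + n/σ².
So 1/σ₀² = 1/2.7057 − 11/35.6 = 0.369590 − 0.308989 = 0.060601.
Hence σ₀² = 1/0.060601 ≈ 16.5.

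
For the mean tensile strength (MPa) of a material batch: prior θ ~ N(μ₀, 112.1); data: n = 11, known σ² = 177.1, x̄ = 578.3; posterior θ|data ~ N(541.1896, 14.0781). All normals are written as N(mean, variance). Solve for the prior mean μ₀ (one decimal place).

With known observation variance, the Normal–Normal posterior has precision τ_n = τ₀ + n/σ² and mean μ_n = (τ₀μ₀ + (n/σ²)x̄)/τ_n.
Here τ₀ = 1/112.1 = 0.008921 and τ_data = 11/177.1 = 0.062112, so τ_n = 0.071033.
Rearranging for μ₀: μ₀ = (μ_n·τ_n − τ_data·x̄)/τ₀ = (541.1896·0.071033 − 0.062112·578.3) / 0.008921 = 2.522951/0.008921 ≈ 282.8.

μ₀ = 282.8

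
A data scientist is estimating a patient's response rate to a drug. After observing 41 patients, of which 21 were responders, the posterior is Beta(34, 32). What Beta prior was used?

Beta(13, 12)

A Beta(α, β) prior with s successes and f failures in binomial data gives a Beta(α+s, β+f) posterior.
So α = 34 − 21 = 13 and β = 32 − 20 = 12.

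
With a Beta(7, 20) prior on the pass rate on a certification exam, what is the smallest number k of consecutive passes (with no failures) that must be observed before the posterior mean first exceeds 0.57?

k = 20

After k passes and 0 failures the posterior is Beta(7+k, 20), with mean (7+k)/(7+20+k).
Set (7+k)/(27+k) > 0.57 and solve: k > (0.57·27 − 7)/(1 − 0.57) = 19.512.
The smallest integer exceeding 19.512 is 20, and checking k=20: (27)/(47) = 0.5745 > 0.57.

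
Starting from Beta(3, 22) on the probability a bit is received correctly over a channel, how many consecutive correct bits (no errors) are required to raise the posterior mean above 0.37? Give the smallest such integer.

k = 10

After k correct bits and 0 errors the posterior is Beta(3+k, 22), with mean (3+k)/(3+22+k).
Set (3+k)/(25+k) > 0.37 and solve: k > (0.37·25 − 3)/(1 − 0.37) = 9.921.
The smallest integer exceeding 9.921 is 10, and checking k=10: (13)/(35) = 0.3714 > 0.37.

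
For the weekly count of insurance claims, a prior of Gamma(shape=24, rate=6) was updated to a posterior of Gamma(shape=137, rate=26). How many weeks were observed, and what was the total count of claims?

A Gamma(α, β) prior (rate parametrization) on a Poisson rate with n observations summing to S gives posterior Gamma(α+S, β+n).
Matching: Σxᵢ = 137 − 24 = 113 and n = 26 − 6 = 20.

n = 20 weeks with total 113 claims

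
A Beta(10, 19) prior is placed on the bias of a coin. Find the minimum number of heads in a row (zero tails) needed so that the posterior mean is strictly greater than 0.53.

After k heads and 0 tails the posterior is Beta(10+k, 19), with mean (10+k)/(10+19+k).
Set (10+k)/(29+k) > 0.53 and solve: k > (0.53·29 − 10)/(1 − 0.53) = 11.426.
The smallest integer exceeding 11.426 is 12, and checking k=12: (22)/(41) = 0.5366 > 0.53.

k = 12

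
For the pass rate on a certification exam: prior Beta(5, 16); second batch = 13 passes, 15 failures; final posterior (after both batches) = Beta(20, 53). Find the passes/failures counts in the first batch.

2 passes and 22 failures

Because Beta–binomial updating is additive in the counts, the combined data contributed (α_post−α_prior, β_post−β_prior) successes and failures.
Total across both batches: 20−5=15 passes, 53−16=37 failures.
Subtract the second batch: 15−13=2 passes and 37−15=22 failures.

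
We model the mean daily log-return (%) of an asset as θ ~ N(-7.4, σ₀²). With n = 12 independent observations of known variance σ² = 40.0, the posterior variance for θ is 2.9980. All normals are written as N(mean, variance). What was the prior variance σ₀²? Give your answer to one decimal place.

σ₀² = 29.8

For the Normal–Normal model with known σ², precisions add: τ_n = τ₀ + n/σ².
So 1/σ₀² = 1/2.9980 − 12/40.0 = 0.333556 − 0.300000 = 0.033556.
Hence σ₀² = 1/0.033556 ≈ 29.8.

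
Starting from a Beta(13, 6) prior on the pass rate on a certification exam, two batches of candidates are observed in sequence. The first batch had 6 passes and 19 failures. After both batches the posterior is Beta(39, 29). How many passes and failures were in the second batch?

Sequential conjugate updates are equivalent to a single update on the pooled data, so total successes = posterior α − prior α and total failures = posterior β − prior β.
Total across both batches: 39−13=26 passes, 29−6=23 failures.
Subtract the first batch: 26−6=20 passes and 23−19=4 failures.

20 passes and 4 failures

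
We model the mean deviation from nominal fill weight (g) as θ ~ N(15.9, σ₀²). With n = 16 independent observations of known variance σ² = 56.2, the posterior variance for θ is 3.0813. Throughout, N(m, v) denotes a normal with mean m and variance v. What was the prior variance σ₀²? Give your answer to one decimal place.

σ₀² = 25.1

Posterior precision equals prior precision plus data precision: 1/σ_n² = 1/σ₀² + n/σ².
So 1/σ₀² = 1/3.0813 − 16/56.2 = 0.324538 − 0.284698 = 0.039840.
Hence σ₀² = 1/0.039840 ≈ 25.1.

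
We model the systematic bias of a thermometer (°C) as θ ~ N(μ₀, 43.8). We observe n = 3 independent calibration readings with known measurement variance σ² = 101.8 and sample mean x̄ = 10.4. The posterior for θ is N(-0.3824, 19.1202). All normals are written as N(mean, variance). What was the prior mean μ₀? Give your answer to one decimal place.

With known observation variance, the Normal–Normal posterior has precision τ_n = τ₀ + n/σ² and mean μ_n = (τ₀μ₀ + (n/σ²)x̄)/τ_n.
Here τ₀ = 1/43.8 = 0.022831 and τ_data = 3/101.8 = 0.029470, so τ_n = 0.052301.
Rearranging for μ₀: μ₀ = (μ_n·τ_n − τ_data·x̄)/τ₀ = (-0.3824·0.052301 − 0.029470·10.4) / 0.022831 = -0.326488/0.022831 ≈ -14.3.

μ₀ = -14.3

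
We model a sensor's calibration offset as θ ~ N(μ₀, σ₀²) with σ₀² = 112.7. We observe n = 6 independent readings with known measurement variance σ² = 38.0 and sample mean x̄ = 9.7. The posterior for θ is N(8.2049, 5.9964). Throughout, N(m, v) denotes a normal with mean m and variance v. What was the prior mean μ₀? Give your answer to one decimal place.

The posterior mean is a precision-weighted average: μ_n = (τ₀μ₀ + τ_data·x̄)/(τ₀+τ_data), with τ₀=1/σ₀² and τ_data=n/σ².
Here τ₀ = 1/112.7 = 0.008873 and τ_data = 6/38.0 = 0.157895, so τ_n = 0.166768.
Rearranging for μ₀: μ₀ = (μ_n·τ_n − τ_data·x̄)/τ₀ = (8.2049·0.166768 − 0.157895·9.7) / 0.008873 = -0.163267/0.008873 ≈ -18.4.

μ₀ = -18.4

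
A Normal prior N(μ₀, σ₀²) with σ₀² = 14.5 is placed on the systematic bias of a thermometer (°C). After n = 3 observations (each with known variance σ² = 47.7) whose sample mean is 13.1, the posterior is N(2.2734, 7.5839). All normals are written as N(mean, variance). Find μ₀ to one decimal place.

μ₀ = -7.6

The posterior mean is a precision-weighted average: μ_n = (τ₀μ₀ + τ_data·x̄)/(τ₀+τ_data), with τ₀=1/σ₀² and τ_data=n/σ².
Here τ₀ = 1/14.5 = 0.068966 and τ_data = 3/47.7 = 0.062893, so τ_n = 0.131859.
Rearranging for μ₀: μ₀ = (μ_n·τ_n − τ_data·x̄)/τ₀ = (2.2734·0.131859 − 0.062893·13.1) / 0.068966 = -0.524130/0.068966 ≈ -7.6.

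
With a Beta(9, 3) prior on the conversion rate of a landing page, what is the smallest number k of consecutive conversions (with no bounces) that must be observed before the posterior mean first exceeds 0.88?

k = 14

After k conversions and 0 bounces the posterior is Beta(9+k, 3), with mean (9+k)/(9+3+k).
Set (9+k)/(12+k) > 0.88 and solve: k > (0.88·12 − 9)/(1 − 0.88) = 13.000.
The smallest integer exceeding 13.000 is 14.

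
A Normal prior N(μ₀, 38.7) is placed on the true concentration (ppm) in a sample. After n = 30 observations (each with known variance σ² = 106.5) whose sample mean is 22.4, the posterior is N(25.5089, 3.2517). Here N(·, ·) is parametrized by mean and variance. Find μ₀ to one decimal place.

With known observation variance, the Normal–Normal posterior has precision τ_n = τ₀ + n/σ² and mean μ_n = (τ₀μ₀ + (n/σ²)x̄)/τ_n.
Here τ₀ = 1/38.7 = 0.025840 and τ_data = 30/106.5 = 0.281690, so τ_n = 0.307530.
Rearranging for μ₀: μ₀ = (μ_n·τ_n − τ_data·x̄)/τ₀ = (25.5089·0.307530 − 0.281690·22.4) / 0.025840 = 1.534896/0.025840 ≈ 59.4.

μ₀ = 59.4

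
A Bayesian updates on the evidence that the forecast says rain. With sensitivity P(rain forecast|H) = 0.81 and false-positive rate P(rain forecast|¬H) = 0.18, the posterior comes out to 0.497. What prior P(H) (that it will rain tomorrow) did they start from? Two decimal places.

P(H) = 0.18

Bayes' rule in odds form gives O(H|E) = O(H)·[P(E|H)/P(E|¬H)], hence O(H) = O(H|E)/LR.
Posterior odds = 0.497/(1−0.497) = 0.9881. LR = 0.81/0.18 = 4.5000.
Prior odds = 0.9881/4.5000 = 0.2196, so P(H) = 0.2196/(1+0.2196) ≈ 0.18.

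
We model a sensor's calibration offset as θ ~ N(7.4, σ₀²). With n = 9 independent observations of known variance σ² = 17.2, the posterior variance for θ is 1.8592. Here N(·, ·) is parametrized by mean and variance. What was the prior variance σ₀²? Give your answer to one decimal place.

Posterior precision equals prior precision plus data precision: 1/σ_n² = 1/σ₀² + n/σ².
So 1/σ₀² = 1/1.8592 − 9/17.2 = 0.537866 − 0.523256 = 0.014610.
Hence σ₀² = 1/0.014610 ≈ 68.4.

σ₀² = 68.4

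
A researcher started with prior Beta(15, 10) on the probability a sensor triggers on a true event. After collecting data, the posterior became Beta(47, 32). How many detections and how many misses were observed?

32 detections and 22 misses

Beta is conjugate to the binomial likelihood: posterior = Beta(α+s, β+f).
Match parameters: s=47−15=32, f=32−10=22.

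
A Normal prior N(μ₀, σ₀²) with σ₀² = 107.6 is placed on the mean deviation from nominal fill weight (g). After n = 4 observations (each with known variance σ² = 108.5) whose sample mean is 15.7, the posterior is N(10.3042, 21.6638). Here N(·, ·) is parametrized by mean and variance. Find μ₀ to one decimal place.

The posterior mean is a precision-weighted average: μ_n = (τ₀μ₀ + τ_data·x̄)/(τ₀+τ_data), with τ₀=1/σ₀² and τ_data=n/σ².
Here τ₀ = 1/107.6 = 0.009294 and τ_data = 4/108.5 = 0.036866, so τ_n = 0.046160.
Rearranging for μ₀: μ₀ = (μ_n·τ_n − τ_data·x̄)/τ₀ = (10.3042·0.046160 − 0.036866·15.7) / 0.009294 = -0.103154/0.009294 ≈ -11.1.

μ₀ = -11.1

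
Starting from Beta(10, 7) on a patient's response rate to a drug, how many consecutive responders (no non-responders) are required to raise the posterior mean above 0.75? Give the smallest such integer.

After k responders and 0 non-responders the posterior is Beta(10+k, 7), with mean (10+k)/(10+7+k).
Set (10+k)/(17+k) > 0.75 and solve: k > (0.75·17 − 10)/(1 − 0.75) = 11.000.
The smallest integer exceeding 11.000 is 12.

k = 12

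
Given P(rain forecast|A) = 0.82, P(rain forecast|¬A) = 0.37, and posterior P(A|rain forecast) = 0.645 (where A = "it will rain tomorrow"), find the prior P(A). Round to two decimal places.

P(A) = 0.45

Bayes' rule in odds form gives O(A|E) = O(A)·[P(E|A)/P(E|¬A)], hence O(A) = O(A|E)/LR.
Posterior odds = 0.645/(1−0.645) = 1.8169. LR = 0.82/0.37 = 2.2162.
Prior odds = 1.8169/2.2162 = 0.8198, so P(A) = 0.8198/(1+0.8198) ≈ 0.45.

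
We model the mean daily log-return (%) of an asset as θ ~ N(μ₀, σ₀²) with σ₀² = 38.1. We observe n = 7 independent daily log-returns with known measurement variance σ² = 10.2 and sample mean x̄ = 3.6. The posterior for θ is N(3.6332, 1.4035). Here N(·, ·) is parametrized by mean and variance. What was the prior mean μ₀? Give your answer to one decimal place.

μ₀ = 4.5

With known observation variance, the Normal–Normal posterior has precision τ_n = τ₀ + n/σ² and mean μ_n = (τ₀μ₀ + (n/σ²)x̄)/τ_n.
Here τ₀ = 1/38.1 = 0.026247 and τ_data = 7/10.2 = 0.686275, so τ_n = 0.712522.
Rearranging for μ₀: μ₀ = (μ_n·τ_n − τ_data·x̄)/τ₀ = (3.6332·0.712522 − 0.686275·3.6) / 0.026247 = 0.118145/0.026247 ≈ 4.5.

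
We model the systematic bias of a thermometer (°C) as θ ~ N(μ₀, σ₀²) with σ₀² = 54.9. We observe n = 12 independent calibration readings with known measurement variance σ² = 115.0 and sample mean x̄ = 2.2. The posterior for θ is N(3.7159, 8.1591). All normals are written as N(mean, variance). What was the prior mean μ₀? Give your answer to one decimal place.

μ₀ = 12.4

With known observation variance, the Normal–Normal posterior has precision τ_n = τ₀ + n/σ² and mean μ_n = (τ₀μ₀ + (n/σ²)x̄)/τ_n.
Here τ₀ = 1/54.9 = 0.018215 and τ_data = 12/115.0 = 0.104348, so τ_n = 0.122563.
Rearranging for μ₀: μ₀ = (μ_n·τ_n − τ_data·x̄)/τ₀ = (3.7159·0.122563 − 0.104348·2.2) / 0.018215 = 0.225866/0.018215 ≈ 12.4.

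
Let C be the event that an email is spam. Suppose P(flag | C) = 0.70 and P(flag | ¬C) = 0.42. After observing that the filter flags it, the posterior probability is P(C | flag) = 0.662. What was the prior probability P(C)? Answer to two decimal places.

P(C) = 0.54

Bayes' rule in odds form gives O(C|E) = O(C)·[P(E|C)/P(E|¬C)], hence O(C) = O(C|E)/LR.
Posterior odds = 0.662/(1−0.662) = 1.9586. LR = 0.70/0.42 = 1.6667.
Prior odds = 1.9586/1.6667 = 1.1751, so P(C) = 1.1751/(1+1.1751) ≈ 0.54.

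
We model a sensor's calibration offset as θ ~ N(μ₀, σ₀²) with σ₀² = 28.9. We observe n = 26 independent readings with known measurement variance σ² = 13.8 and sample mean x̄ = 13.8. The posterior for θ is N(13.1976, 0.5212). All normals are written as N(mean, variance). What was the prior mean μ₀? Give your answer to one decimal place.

μ₀ = -19.6

The posterior mean is a precision-weighted average: μ_n = (τ₀μ₀ + τ_data·x̄)/(τ₀+τ_data), with τ₀=1/σ₀² and τ_data=n/σ².
Here τ₀ = 1/28.9 = 0.034602 and τ_data = 26/13.8 = 1.884058, so τ_n = 1.918660.
Rearranging for μ₀: μ₀ = (μ_n·τ_n − τ_data·x̄)/τ₀ = (13.1976·1.918660 − 1.884058·13.8) / 0.034602 = -0.678293/0.034602 ≈ -19.6.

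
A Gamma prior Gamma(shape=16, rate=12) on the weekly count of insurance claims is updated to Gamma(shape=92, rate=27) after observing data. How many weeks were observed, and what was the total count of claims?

n = 15 weeks with total 76 claims

Gamma–Poisson conjugacy: posterior shape = α + Σxᵢ, posterior rate = β + n.
Matching: Σxᵢ = 92 − 16 = 76 and n = 27 − 12 = 15.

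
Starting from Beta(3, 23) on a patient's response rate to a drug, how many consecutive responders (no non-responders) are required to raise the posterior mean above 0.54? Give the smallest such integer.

After k responders and 0 non-responders the posterior is Beta(3+k, 23), with mean (3+k)/(3+23+k).
Set (3+k)/(26+k) > 0.54 and solve: k > (0.54·26 − 3)/(1 − 0.54) = 24.000.
The smallest integer exceeding 24.000 is 25, and checking k=25: (28)/(51) = 0.5490 > 0.54.

k = 25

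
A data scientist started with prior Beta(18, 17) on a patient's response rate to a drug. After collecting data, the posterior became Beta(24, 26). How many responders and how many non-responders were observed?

6 responders and 9 non-responders

Under Beta–binomial conjugacy the posterior parameters are (α+s, β+f).
Match parameters: s=24−18=6, f=26−17=9.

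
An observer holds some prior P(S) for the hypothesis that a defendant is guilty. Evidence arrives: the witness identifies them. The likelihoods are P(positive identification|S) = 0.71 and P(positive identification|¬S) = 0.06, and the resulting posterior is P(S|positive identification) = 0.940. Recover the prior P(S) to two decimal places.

In odds form, posterior odds = prior odds × likelihood ratio, so prior odds = posterior odds ÷ LR.
Posterior odds = 0.940/(1−0.940) = 15.6667. LR = 0.71/0.06 = 11.8333.
Prior odds = 15.6667/11.8333 = 1.3240, so P(S) = 1.3240/(1+1.3240) ≈ 0.57.

P(S) = 0.57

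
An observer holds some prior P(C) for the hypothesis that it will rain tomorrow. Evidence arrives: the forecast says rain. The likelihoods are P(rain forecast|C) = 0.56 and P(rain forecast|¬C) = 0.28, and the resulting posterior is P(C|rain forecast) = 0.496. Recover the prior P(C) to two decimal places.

P(C) = 0.33

In odds form, posterior odds = prior odds × likelihood ratio, so prior odds = posterior odds ÷ LR.
Posterior odds = 0.496/(1−0.496) = 0.9841. LR = 0.56/0.28 = 2.0000.
Prior odds = 0.9841/2.0000 = 0.4920, so P(C) = 0.4920/(1+0.4920) ≈ 0.33.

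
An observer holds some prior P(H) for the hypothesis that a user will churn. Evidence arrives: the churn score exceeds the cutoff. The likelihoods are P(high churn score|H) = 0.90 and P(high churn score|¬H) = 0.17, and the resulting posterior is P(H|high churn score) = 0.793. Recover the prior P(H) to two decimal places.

P(H) = 0.42

Bayes' rule in odds form gives O(H|E) = O(H)·[P(E|H)/P(E|¬H)], hence O(H) = O(H|E)/LR.
Posterior odds = 0.793/(1−0.793) = 3.8309. LR = 0.90/0.17 = 5.2941.
Prior odds = 3.8309/5.2941 = 0.7236, so P(H) = 0.7236/(1+0.7236) ≈ 0.42.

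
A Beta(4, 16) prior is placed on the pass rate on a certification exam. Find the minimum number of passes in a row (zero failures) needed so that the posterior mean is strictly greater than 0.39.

k = 7

After k passes and 0 failures the posterior is Beta(4+k, 16), with mean (4+k)/(4+16+k).
Set (4+k)/(20+k) > 0.39 and solve: k > (0.39·20 − 4)/(1 − 0.39) = 6.230.
The smallest integer exceeding 6.230 is 7, and checking k=7: (11)/(27) = 0.4074 > 0.39.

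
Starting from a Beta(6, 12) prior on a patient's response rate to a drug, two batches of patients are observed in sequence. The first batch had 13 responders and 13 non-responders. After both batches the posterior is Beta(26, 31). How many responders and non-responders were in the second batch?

Because Beta–binomial updating is additive in the counts, the combined data contributed (α_post−α_prior, β_post−β_prior) successes and failures.
Total across both batches: 26−6=20 responders, 31−12=19 non-responders.
Subtract the first batch: 20−13=7 responders and 19−13=6 non-responders.

7 responders and 6 non-responders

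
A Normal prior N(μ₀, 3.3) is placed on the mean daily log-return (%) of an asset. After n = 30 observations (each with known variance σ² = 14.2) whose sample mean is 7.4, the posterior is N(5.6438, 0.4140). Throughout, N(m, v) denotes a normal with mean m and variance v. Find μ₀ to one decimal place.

The posterior mean is a precision-weighted average: μ_n = (τ₀μ₀ + τ_data·x̄)/(τ₀+τ_data), with τ₀=1/σ₀² and τ_data=n/σ².
Here τ₀ = 1/3.3 = 0.303030 and τ_data = 30/14.2 = 2.112676, so τ_n = 2.415706.
Rearranging for μ₀: μ₀ = (μ_n·τ_n − τ_data·x̄)/τ₀ = (5.6438·2.415706 − 2.112676·7.4) / 0.303030 = -2.000041/0.303030 ≈ -6.6.

μ₀ = -6.6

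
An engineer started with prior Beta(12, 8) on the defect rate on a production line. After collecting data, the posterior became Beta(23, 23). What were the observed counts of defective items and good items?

11 defective items and 15 good items

A Beta(a, b) prior with s successes and f failures in binomial data gives a Beta(a+s, b+f) posterior.
So s = 23 − 12 = 11 and f = 23 − 8 = 15.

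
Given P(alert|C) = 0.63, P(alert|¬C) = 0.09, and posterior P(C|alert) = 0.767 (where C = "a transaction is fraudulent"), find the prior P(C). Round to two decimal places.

P(C) = 0.32

Bayes' rule in odds form gives O(C|E) = O(C)·[P(E|C)/P(E|¬C)], hence O(C) = O(C|E)/LR.
Posterior odds = 0.767/(1−0.767) = 3.2918. LR = 0.63/0.09 = 7.0000.
Prior odds = 3.2918/7.0000 = 0.4703, so P(C) = 0.4703/(1+0.4703) ≈ 0.32.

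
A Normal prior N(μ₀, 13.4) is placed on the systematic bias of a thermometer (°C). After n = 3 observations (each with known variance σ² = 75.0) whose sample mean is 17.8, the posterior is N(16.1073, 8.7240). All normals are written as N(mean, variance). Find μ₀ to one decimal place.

The posterior mean is a precision-weighted average: μ_n = (τ₀μ₀ + τ_data·x̄)/(τ₀+τ_data), with τ₀=1/σ₀² and τ_data=n/σ².
Here τ₀ = 1/13.4 = 0.074627 and τ_data = 3/75.0 = 0.040000, so τ_n = 0.114627.
Rearranging for μ₀: μ₀ = (μ_n·τ_n − τ_data·x̄)/τ₀ = (16.1073·0.114627 − 0.040000·17.8) / 0.074627 = 1.134331/0.074627 ≈ 15.2.

μ₀ = 15.2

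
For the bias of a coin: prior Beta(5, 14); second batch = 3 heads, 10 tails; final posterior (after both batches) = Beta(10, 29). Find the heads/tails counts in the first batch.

2 heads and 5 tails

Sequential conjugate updates are equivalent to a single update on the pooled data, so total successes = posterior α − prior α and total failures = posterior β − prior β.
Total across both batches: 10−5=5 heads, 29−14=15 tails.
Subtract the second batch: 5−3=2 heads and 15−10=5 tails.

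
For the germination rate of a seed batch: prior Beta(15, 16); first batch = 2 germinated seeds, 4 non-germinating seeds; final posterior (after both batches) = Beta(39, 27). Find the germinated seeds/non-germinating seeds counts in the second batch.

Because Beta–binomial updating is additive in the counts, the combined data contributed (α_post−α_prior, β_post−β_prior) successes and failures.
Total across both batches: 39−15=24 germinated seeds, 27−16=11 non-germinating seeds.
Subtract the first batch: 24−2=22 germinated seeds and 11−4=7 non-germinating seeds.

22 germinated seeds and 7 non-germinating seeds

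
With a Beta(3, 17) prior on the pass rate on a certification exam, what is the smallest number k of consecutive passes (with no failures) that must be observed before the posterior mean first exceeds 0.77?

After k passes and 0 failures the posterior is Beta(3+k, 17), with mean (3+k)/(3+17+k).
Set (3+k)/(20+k) > 0.77 and solve: k > (0.77·20 − 3)/(1 − 0.77) = 53.913.
The smallest integer exceeding 53.913 is 54.

k = 54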